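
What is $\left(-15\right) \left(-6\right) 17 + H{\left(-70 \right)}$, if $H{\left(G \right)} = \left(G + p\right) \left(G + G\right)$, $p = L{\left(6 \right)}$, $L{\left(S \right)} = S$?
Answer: $10490$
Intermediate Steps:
$p = 6$
$H{\left(G \right)} = 2 G \left(6 + G\right)$ ($H{\left(G \right)} = \left(G + 6\right) \left(G + G\right) = \left(6 + G\right) 2 G = 2 G \left(6 + G\right)$)
$\left(-15\right) \left(-6\right) 17 + H{\left(-70 \right)} = \left(-15\right) \left(-6\right) 17 + 2 \left(-70\right) \left(6 - 70\right) = 90 \cdot 17 + 2 \left(-70\right) \left(-64\right) = 1530 + 8960 = 10490$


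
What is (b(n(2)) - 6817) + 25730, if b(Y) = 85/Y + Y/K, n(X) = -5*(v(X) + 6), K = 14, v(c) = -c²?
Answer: 264653/14 ≈ 18904.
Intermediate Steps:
n(X) = -30 + 5*X² (n(X) = -5*(-X² + 6) = -5*(6 - X²) = -30 + 5*X²)
b(Y) = 85/Y + Y/14
(b(n(2)) - 6817) + 25730 = ((85/(-30 + 5*2²) + (-30 + 5*2²)/14) - 6817) + 25730 = ((85/(-30 + 5*4) + (-30 + 5*4)/14) - 6817) + 25730 = ((85/(-30 + 20) + (-30 + 20)/14) - 6817) + 25730 = ((85/(-10) + (1/14)*(-10)) - 6817) + 25730 = ((85*(-⅒) - 5/7) - 6817) + 25730 = ((-17/2 - 5/7) - 6817) + 25730 = (-129/14 - 6817) + 25730 = -95567/14 + 25730 = 264653/14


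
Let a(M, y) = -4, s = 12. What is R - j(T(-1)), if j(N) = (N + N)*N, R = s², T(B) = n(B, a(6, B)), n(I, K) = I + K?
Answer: 94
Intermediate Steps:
T(B) = -4 + B (T(B) = B - 4 = -4 + B)
R = 144 (R = 12² = 144)
j(N) = 2*N² (j(N) = (2*N)*N = 2*N²)
R - j(T(-1)) = 144 - 2*(-4 - 1)² = 144 - 2*(-5)² = 144 - 2*25 = 144 - 1*50 = 144 - 50 = 94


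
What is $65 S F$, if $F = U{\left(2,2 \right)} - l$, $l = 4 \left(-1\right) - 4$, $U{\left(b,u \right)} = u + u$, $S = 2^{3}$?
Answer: $6240$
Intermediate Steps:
$S = 8$
$U{\left(b,u \right)} = 2 u$
$l = -8$ ($l = -4 - 4 = -8$)
$F = 12$ ($F = 2 \cdot 2 - -8 = 4 + 8 = 12$)
$65 S F = 65 \cdot 8 \cdot 12 = 520 \cdot 12 = 6240$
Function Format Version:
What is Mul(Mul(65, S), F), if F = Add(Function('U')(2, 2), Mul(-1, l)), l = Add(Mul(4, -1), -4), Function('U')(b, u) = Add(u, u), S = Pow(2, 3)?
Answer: 6240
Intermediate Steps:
S = 8
Function('U')(b, u) = Mul(2, u)
l = -8 (l = Add(-4, -4) = -8)
F = 12 (F = Add(Mul(2, 2), Mul(-1, -8)) = Add(4, 8) = 12)
Mul(Mul(65, S), F) = Mul(Mul(65, 8), 12) = Mul(520, 12) = 6240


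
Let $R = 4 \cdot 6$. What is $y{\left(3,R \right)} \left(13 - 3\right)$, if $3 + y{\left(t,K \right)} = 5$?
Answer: $20$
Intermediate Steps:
$R = 24$
$y{\left(t,K \right)} = 2$ ($y{\left(t,K \right)} = -3 + 5 = 2$)
$y{\left(3,R \right)} \left(13 - 3\right) = 2 \left(13 - 3\right) = 2 \cdot 10 = 20$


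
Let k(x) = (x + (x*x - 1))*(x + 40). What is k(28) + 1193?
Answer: 56341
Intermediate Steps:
k(x) = (40 + x)*(-1 + x + x**2) (k(x) = (x + (x**2 - 1))*(40 + x) = (x + (-1 + x**2))*(40 + x) = (-1 + x + x**2)*(40 + x) = (40 + x)*(-1 + x + x**2))
k(28) + 1193 = (-40 + 28**3 + 39*28 + 41*28**2) + 1193 = (-40 + 21952 + 1092 + 41*784) + 1193 = (-40 + 21952 + 1092 + 32144) + 1193 = 55148 + 1193 = 56341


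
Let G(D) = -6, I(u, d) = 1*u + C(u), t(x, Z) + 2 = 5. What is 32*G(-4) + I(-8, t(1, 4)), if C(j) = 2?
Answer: -198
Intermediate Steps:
t(x, Z) = 3 (t(x, Z) = -2 + 5 = 3)
I(u, d) = 2 + u (I(u, d) = 1*u + 2 = u + 2 = 2 + u)
32*G(-4) + I(-8, t(1, 4)) = 32*(-6) + (2 - 8) = -192 - 6 = -198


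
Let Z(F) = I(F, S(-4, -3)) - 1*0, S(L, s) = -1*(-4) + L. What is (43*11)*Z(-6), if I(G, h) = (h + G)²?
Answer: 17028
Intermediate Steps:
S(L, s) = 4 + L
I(G, h) = (G + h)²
Z(F) = F² (Z(F) = (F + (4 - 4))² - 1*0 = (F + 0)² + 0 = F² + 0 = F²)
(43*11)*Z(-6) = (43*11)*(-6)² = 473*36 = 17028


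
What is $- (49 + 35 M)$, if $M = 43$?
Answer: $-1554$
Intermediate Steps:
$- (49 + 35 M) = - (49 + 35 \cdot 43) = - (49 + 1505) = \left(-1\right) 1554 = -1554$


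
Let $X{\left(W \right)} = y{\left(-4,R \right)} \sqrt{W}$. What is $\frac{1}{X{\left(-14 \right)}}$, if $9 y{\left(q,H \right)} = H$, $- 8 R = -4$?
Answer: $- \frac{9 i \sqrt{14}}{7} \approx - 4.8107 i$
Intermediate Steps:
$R = \frac{1}{2}$ ($R = \left(- \frac{1}{8}\right) \left(-4\right) = \frac{1}{2} \approx 0.5$)
$y{\left(q,H \right)} = \frac{H}{9}$
$X{\left(W \right)} = \frac{\sqrt{W}}{18}$ ($X{\left(W \right)} = \frac{1}{9} \cdot \frac{1}{2} \sqrt{W} = \frac{\sqrt{W}}{18}$)
$\frac{1}{X{\left(-14 \right)}} = \frac{1}{\frac{1}{18} \sqrt{-14}} = \frac{1}{\frac{1}{18} i \sqrt{14}} = - \frac{9 i \sqrt{14}}{7}$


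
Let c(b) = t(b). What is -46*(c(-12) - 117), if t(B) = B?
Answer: 5934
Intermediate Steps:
c(b) = b
-46*(c(-12) - 117) = -46*(-12 - 117) = -46*(-129) = 5934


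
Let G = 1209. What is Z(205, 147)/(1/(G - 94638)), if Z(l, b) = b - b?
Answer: 0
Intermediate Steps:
Z(l, b) = 0
Z(205, 147)/(1/(G - 94638)) = 0/(1/(1209 - 94638)) = 0/(1/(-93429)) = 0/(-1/93429) = 0*(-93429) = 0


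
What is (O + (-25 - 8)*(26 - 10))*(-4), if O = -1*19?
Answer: 2188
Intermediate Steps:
O = -19
(O + (-25 - 8)*(26 - 10))*(-4) = (-19 + (-25 - 8)*(26 - 10))*(-4) = (-19 - 33*16)*(-4) = (-19 - 528)*(-4) = -547*(-4) = 2188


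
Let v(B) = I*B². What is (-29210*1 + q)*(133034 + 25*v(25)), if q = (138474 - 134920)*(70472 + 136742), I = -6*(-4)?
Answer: 374120985685764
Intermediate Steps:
I = 24
v(B) = 24*B²
q = 736438556 (q = 3554*207214 = 736438556)
(-29210*1 + q)*(133034 + 25*v(25)) = (-29210*1 + 736438556)*(133034 + 25*(24*25²)) = (-29210 + 736438556)*(133034 + 25*(24*625)) = 736409346*(133034 + 25*15000) = 736409346*(133034 + 375000) = 736409346*508034 = 374120985685764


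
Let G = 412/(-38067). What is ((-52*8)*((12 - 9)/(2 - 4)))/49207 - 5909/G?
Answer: 11068519650009/20273284 ≈ 5.4597e+5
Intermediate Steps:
G = -412/38067 (G = 412*(-1/38067) = -412/38067 ≈ -0.010823)
((-52*8)*((12 - 9)/(2 - 4)))/49207 - 5909/G = ((-52*8)*((12 - 9)/(2 - 4)))/49207 - 5909/(-412/38067) = -1248/(-2)*(1/49207) - 5909*(-38067/412) = -1248*(-1)/2*(1/49207) + 224937903/412 = -416*(-3/2)*(1/49207) + 224937903/412 = 624*(1/49207) + 224937903/412 = 624/49207 + 224937903/412 = 11068519650009/20273284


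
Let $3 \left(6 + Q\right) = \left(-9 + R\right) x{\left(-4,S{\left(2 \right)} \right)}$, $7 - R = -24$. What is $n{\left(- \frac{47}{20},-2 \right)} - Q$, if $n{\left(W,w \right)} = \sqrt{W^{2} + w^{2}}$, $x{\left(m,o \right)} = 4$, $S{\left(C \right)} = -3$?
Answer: $- \frac{70}{3} + \frac{\sqrt{3809}}{20} \approx -20.247$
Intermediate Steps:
$R = 31$ ($R = 7 - -24 = 7 + 24 = 31$)
$Q = \frac{70}{3}$ ($Q = -6 + \frac{\left(-9 + 31\right) 4}{3} = -6 + \frac{22 \cdot 4}{3} = -6 + \frac{1}{3} \cdot 88 = -6 + \frac{88}{3} = \frac{70}{3} \approx 23.333$)
$n{\left(- \frac{47}{20},-2 \right)} - Q = \sqrt{\left(- \frac{47}{20}\right)^{2} + \left(-2\right)^{2}} - \frac{70}{3} = \sqrt{\left(\left(-47\right) \frac{1}{20}\right)^{2} + 4} - \frac{70}{3} = \sqrt{\left(- \frac{47}{20}\right)^{2} + 4} - \frac{70}{3} = \sqrt{\frac{2209}{400} + 4} - \frac{70}{3} = \sqrt{\frac{3809}{400}} - \frac{70}{3} = \frac{\sqrt{3809}}{20} - \frac{70}{3} = - \frac{70}{3} + \frac{\sqrt{3809}}{20}$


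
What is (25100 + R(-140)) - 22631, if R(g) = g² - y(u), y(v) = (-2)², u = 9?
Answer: 22065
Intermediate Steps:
y(v) = 4
R(g) = -4 + g² (R(g) = g² - 1*4 = g² - 4 = -4 + g²)
(25100 + R(-140)) - 22631 = (25100 + (-4 + (-140)²)) - 22631 = (25100 + (-4 + 19600)) - 22631 = (25100 + 19596) - 22631 = 44696 - 22631 = 22065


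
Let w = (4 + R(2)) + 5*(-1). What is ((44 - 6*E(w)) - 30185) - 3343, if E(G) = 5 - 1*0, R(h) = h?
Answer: -33514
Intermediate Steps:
w = 1 (w = (4 + 2) + 5*(-1) = 6 - 5 = 1)
E(G) = 5 (E(G) = 5 + 0 = 5)
((44 - 6*E(w)) - 30185) - 3343 = ((44 - 6*5) - 30185) - 3343 = ((44 - 30) - 30185) - 3343 = (14 - 30185) - 3343 = -30171 - 3343 = -33514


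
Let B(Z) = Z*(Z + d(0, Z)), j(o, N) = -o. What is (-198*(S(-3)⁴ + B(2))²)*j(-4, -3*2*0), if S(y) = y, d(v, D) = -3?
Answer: -4942872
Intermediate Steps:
B(Z) = Z*(-3 + Z) (B(Z) = Z*(Z - 3) = Z*(-3 + Z))
(-198*(S(-3)⁴ + B(2))²)*j(-4, -3*2*0) = (-198*((-3)⁴ + 2*(-3 + 2))²)*(-1*(-4)) = -198*(81 + 2*(-1))²*4 = -198*(81 - 2)²*4 = -198*79²*4 = -198*6241*4 = -1235718*4 = -4942872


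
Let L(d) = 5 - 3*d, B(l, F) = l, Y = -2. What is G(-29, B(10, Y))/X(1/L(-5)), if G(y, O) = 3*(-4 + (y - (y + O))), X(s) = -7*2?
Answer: 3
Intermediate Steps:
X(s) = -14
G(y, O) = -12 - 3*O (G(y, O) = 3*(-4 + (y - (O + y))) = 3*(-4 + (y + (-O - y))) = 3*(-4 - O) = -12 - 3*O)
G(-29, B(10, Y))/X(1/L(-5)) = (-12 - 3*10)/(-14) = (-12 - 30)*(-1/14) = -42*(-1/14) = 3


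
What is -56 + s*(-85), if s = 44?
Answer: -3796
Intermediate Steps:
-56 + s*(-85) = -56 + 44*(-85) = -56 - 3740 = -3796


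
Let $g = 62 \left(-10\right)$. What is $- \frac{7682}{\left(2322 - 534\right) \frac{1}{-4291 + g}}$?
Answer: $\frac{6287717}{298} \approx 21100.0$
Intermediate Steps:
$g = -620$
$- \frac{7682}{\left(2322 - 534\right) \frac{1}{-4291 + g}} = - \frac{7682}{\left(2322 - 534\right) \frac{1}{-4291 - 620}} = - \frac{7682}{1788 \frac{1}{-4911}} = - \frac{7682}{1788 \left(- \frac{1}{4911}\right)} = - \frac{7682}{- \frac{596}{1637}} = \left(-7682\right) \left(- \frac{1637}{596}\right) = \frac{6287717}{298}$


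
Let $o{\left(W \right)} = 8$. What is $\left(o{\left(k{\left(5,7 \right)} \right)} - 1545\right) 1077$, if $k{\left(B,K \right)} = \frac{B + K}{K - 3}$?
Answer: $-1655349$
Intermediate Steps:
$k{\left(B,K \right)} = \frac{B + K}{-3 + K}$
$\left(o{\left(k{\left(5,7 \right)} \right)} - 1545\right) 1077 = \left(8 - 1545\right) 1077 = \left(-1537\right) 1077 = -1655349$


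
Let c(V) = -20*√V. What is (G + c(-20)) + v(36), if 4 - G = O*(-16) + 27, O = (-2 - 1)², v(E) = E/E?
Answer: 122 - 40*I*√5 ≈ 122.0 - 89.443*I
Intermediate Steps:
v(E) = 1
O = 9 (O = (-3)² = 9)
G = 121 (G = 4 - (9*(-16) + 27) = 4 - (-144 + 27) = 4 - 1*(-117) = 4 + 117 = 121)
(G + c(-20)) + v(36) = (121 - 40*I*√5) + 1 = 122 - 40*I*√5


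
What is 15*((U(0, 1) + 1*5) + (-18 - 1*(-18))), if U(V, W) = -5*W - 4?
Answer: -60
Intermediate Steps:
U(V, W) = -4 - 5*W
15*((U(0, 1) + 1*5) + (-18 - 1*(-18))) = 15*(((-4 - 5*1) + 1*5) + (-18 - 1*(-18))) = 15*(((-4 - 5) + 5) + (-18 + 18)) = 15*((-9 + 5) + 0) = 15*(-4 + 0) = 15*(-4) = -60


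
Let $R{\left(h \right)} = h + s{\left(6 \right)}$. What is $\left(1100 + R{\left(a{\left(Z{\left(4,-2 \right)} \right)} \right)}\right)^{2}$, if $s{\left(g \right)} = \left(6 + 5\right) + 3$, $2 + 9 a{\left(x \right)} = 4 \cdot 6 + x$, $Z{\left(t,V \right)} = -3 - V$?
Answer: $\frac{11215801}{9} \approx 1.2462 \cdot 10^{6}$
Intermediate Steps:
$a{\left(x \right)} = \frac{22}{9} + \frac{x}{9}$ ($a{\left(x \right)} = - \frac{2}{9} + \frac{4 \cdot 6 + x}{9} = - \frac{2}{9} + \frac{24 + x}{9} = - \frac{2}{9} + \left(\frac{8}{3} + \frac{x}{9}\right) = \frac{22}{9} + \frac{x}{9}$)
$s{\left(g \right)} = 14$ ($s{\left(g \right)} = 11 + 3 = 14$)
$R{\left(h \right)} = 14 + h$ ($R{\left(h \right)} = h + 14 = 14 + h$)
$\left(1100 + R{\left(a{\left(Z{\left(4,-2 \right)} \right)} \right)}\right)^{2} = \left(1100 + \left(14 + \left(\frac{22}{9} + \frac{-3 - -2}{9}\right)\right)\right)^{2} = \left(1100 + \left(14 + \left(\frac{22}{9} + \frac{-3 + 2}{9}\right)\right)\right)^{2} = \left(1100 + \left(14 + \left(\frac{22}{9} + \frac{1}{9} \left(-1\right)\right)\right)\right)^{2} = \left(1100 + \left(14 + \left(\frac{22}{9} - \frac{1}{9}\right)\right)\right)^{2} = \left(1100 + \left(14 + \frac{7}{3}\right)\right)^{2} = \left(1100 + \frac{49}{3}\right)^{2} = \left(\frac{3349}{3}\right)^{2} = \frac{11215801}{9}$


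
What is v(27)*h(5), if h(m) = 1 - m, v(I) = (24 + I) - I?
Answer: -96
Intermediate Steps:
v(I) = 24
v(27)*h(5) = 24*(1 - 1*5) = 24*(1 - 5) = 24*(-4) = -96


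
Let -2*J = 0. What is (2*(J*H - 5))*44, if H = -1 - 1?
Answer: -440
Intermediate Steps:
H = -2
J = 0 (J = -1/2*0 = 0)
(2*(J*H - 5))*44 = (2*(0*(-2) - 5))*44 = (2*(0 - 5))*44 = (2*(-5))*44 = -10*44 = -440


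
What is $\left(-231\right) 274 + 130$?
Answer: $-63164$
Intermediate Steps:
$\left(-231\right) 274 + 130 = -63294 + 130 = -63164$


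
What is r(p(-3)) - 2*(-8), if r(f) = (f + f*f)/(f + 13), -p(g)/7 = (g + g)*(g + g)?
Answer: -59428/239 ≈ -248.65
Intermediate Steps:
p(g) = -28*g² (p(g) = -7*(g + g)*(g + g) = -7*2*g*2*g = -28*g²)
r(f) = (f + f²)/(13 + f)
r(p(-3)) - 2*(-8) = (-28*(-3)²)*(1 - 28*(-3)²)/(13 - 28*(-3)²) - 2*(-8) = (-28*9)*(1 - 28*9)/(13 - 28*9) + 16 = -252*(1 - 252)/(13 - 252) + 16 = -252*(-251)/(-239) + 16 = -252*(-1/239)*(-251) + 16 = -63252/239 + 16 = -59428/239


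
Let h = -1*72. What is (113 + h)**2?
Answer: 1681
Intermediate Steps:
h = -72
(113 + h)**2 = (113 - 72)**2 = 41**2 = 1681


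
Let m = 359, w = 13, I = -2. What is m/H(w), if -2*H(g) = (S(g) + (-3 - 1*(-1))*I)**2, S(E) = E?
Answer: -718/289 ≈ -2.4844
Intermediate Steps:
H(g) = -(4 + g)**2/2 (H(g) = -(g + (-3 - 1*(-1))*(-2))**2/2 = -(g + (-3 + 1)*(-2))**2/2 = -(g - 2*(-2))**2/2 = -(g + 4)**2/2 = -(4 + g)**2/2)
m/H(w) = 359/((-(4 + 13)**2/2)) = 359/((-1/2*17**2)) = 359/((-1/2*289)) = 359/(-289/2) = 359*(-2/289) = -718/289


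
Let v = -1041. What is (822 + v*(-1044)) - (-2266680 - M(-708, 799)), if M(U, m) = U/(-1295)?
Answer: 4343826978/1295 ≈ 3.3543e+6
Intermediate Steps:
M(U, m) = -U/1295 (M(U, m) = U*(-1/1295) = -U/1295)
(822 + v*(-1044)) - (-2266680 - M(-708, 799)) = (822 - 1041*(-1044)) - (-2266680 - (-1)*(-708)/1295) = (822 + 1086804) - (-2266680 - 1*708/1295) = 1087626 - (-2266680 - 708/1295) = 1087626 - 1*(-2935351308/1295) = 1087626 + 2935351308/1295 = 4343826978/1295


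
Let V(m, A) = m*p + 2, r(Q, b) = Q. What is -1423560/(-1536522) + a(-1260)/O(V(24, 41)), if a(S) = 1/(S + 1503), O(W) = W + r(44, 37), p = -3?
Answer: 115288661/124458282 ≈ 0.92632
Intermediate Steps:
V(m, A) = 2 - 3*m (V(m, A) = m*(-3) + 2 = -3*m + 2 = 2 - 3*m)
O(W) = 44 + W (O(W) = W + 44 = 44 + W)
a(S) = 1/(1503 + S)
-1423560/(-1536522) + a(-1260)/O(V(24, 41)) = -1423560/(-1536522) + 1/((1503 - 1260)*(44 + (2 - 3*24))) = -1423560*(-1/1536522) + 1/(243*(44 + (2 - 72))) = 237260/256087 + 1/(243*(44 - 70)) = 237260/256087 + (1/243)/(-26) = 237260/256087 + (1/243)*(-1/26) = 237260/256087 - 1/6318 = 115288661/124458282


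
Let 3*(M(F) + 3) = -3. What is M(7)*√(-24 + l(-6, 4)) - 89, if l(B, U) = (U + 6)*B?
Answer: -89 - 8*I*√21 ≈ -89.0 - 36.661*I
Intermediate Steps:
l(B, U) = B*(6 + U) (l(B, U) = (6 + U)*B = B*(6 + U))
M(F) = -4 (M(F) = -3 + (⅓)*(-3) = -3 - 1 = -4)
M(7)*√(-24 + l(-6, 4)) - 89 = -4*√(-24 - 6*(6 + 4)) - 89 = -4*√(-24 - 6*10) - 89 = -4*√(-24 - 60) - 89 = -8*I*√21 - 89 = -89 - 8*I*√21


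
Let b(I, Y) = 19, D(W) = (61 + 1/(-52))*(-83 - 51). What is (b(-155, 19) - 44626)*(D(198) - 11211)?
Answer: 22479385401/26 ≈ 8.6459e+8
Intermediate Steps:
D(W) = -212457/26 (D(W) = (61 - 1/52)*(-134) = (3171/52)*(-134) = -212457/26)
(b(-155, 19) - 44626)*(D(198) - 11211) = (19 - 44626)*(-212457/26 - 11211) = -44607*(-503943/26) = 22479385401/26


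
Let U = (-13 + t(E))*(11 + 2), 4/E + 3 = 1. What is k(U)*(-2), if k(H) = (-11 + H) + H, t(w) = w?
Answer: 802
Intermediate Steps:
E = -2 (E = 4/(-3 + 1) = 4/(-2) = 4*(-½) = -2)
U = -195 (U = (-13 - 2)*(11 + 2) = -15*13 = -195)
k(H) = -11 + 2*H
k(U)*(-2) = (-11 + 2*(-195))*(-2) = (-11 - 390)*(-2) = -401*(-2) = 802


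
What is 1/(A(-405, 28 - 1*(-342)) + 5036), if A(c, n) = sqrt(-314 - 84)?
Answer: 2518/12680847 - I*sqrt(398)/25361694 ≈ 0.00019857 - 7.8662e-7*I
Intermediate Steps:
A(c, n) = I*sqrt(398) (A(c, n) = sqrt(-398) = I*sqrt(398))
1/(A(-405, 28 - 1*(-342)) + 5036) = 1/(I*sqrt(398) + 5036) = 1/(5036 + I*sqrt(398))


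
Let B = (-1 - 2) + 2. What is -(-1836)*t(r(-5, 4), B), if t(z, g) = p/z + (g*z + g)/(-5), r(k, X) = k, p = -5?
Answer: 1836/5 ≈ 367.20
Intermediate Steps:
B = -1 (B = -3 + 2 = -1)
t(z, g) = -5/z - g/5 - g*z/5 (t(z, g) = -5/z + (g*z + g)/(-5) = -5/z + (g + g*z)*(-⅕) = -5/z + (-g/5 - g*z/5) = -5/z - g/5 - g*z/5)
-(-1836)*t(r(-5, 4), B) = -(-1836)*(⅕)*(-25 - 1*(-1)*(-5)*(1 - 5))/(-5) = -(-1836)*(⅕)*(-⅕)*(-25 - 1*(-1)*(-5)*(-4)) = -(-1836)*(⅕)*(-⅕)*(-25 + 20) = -(-1836)*(⅕)*(-⅕)*(-5) = -(-1836)/5 = -36*(-51/5) = 1836/5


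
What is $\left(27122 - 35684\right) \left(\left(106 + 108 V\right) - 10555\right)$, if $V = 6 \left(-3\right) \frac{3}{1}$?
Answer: $139397922$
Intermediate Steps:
$V = -54$ ($V = - 18 \cdot 3 \cdot 1 = \left(-18\right) 3 = -54$)
$\left(27122 - 35684\right) \left(\left(106 + 108 V\right) - 10555\right) = \left(27122 - 35684\right) \left(\left(106 + 108 \left(-54\right)\right) - 10555\right) = - 8562 \left(\left(106 - 5832\right) - 10555\right) = - 8562 \left(-5726 - 10555\right) = \left(-8562\right) \left(-16281\right) = 139397922$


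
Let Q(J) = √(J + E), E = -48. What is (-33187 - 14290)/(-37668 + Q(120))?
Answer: 149030303/118239846 + 47477*√2/236479692 ≈ 1.2607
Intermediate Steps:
Q(J) = √(-48 + J) (Q(J) = √(J - 48) = √(-48 + J))
(-33187 - 14290)/(-37668 + Q(120)) = (-33187 - 14290)/(-37668 + √(-48 + 120)) = -47477/(-37668 + √72) = -47477/(-37668 + 6*√2)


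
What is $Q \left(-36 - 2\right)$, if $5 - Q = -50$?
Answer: $-2090$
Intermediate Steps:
$Q = 55$ ($Q = 5 - -50 = 5 + 50 = 55$)
$Q \left(-36 - 2\right) = 55 \left(-36 - 2\right) = 55 \left(-38\right) = -2090$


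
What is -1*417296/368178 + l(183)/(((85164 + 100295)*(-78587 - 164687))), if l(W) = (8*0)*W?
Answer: -208648/184089 ≈ -1.1334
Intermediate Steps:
l(W) = 0 (l(W) = 0*W = 0)
-1*417296/368178 + l(183)/(((85164 + 100295)*(-78587 - 164687))) = -1*417296/368178 + 0/(((85164 + 100295)*(-78587 - 164687))) = -417296*1/368178 + 0/((185459*(-243274))) = -208648/184089 + 0/(-45117352766) = -208648/184089 + 0*(-1/45117352766) = -208648/184089 + 0 = -208648/184089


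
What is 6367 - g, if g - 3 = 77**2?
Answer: 435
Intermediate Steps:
g = 5932 (g = 3 + 77**2 = 3 + 5929 = 5932)
6367 - g = 6367 - 1*5932 = 6367 - 5932 = 435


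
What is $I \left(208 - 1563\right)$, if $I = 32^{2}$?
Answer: $-1387520$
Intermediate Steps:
$I = 1024$
$I \left(208 - 1563\right) = 1024 \left(208 - 1563\right) = 1024 \left(-1355\right) = -1387520$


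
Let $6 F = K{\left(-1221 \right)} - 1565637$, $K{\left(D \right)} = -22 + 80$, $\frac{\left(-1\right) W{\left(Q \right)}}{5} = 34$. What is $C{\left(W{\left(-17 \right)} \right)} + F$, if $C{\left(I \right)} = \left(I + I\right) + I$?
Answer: $- \frac{1568639}{6} \approx -2.6144 \cdot 10^{5}$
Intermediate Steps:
$W{\left(Q \right)} = -170$ ($W{\left(Q \right)} = \left(-5\right) 34 = -170$)
$C{\left(I \right)} = 3 I$ ($C{\left(I \right)} = 2 I + I = 3 I$)
$K{\left(D \right)} = 58$
$F = - \frac{1565579}{6}$ ($F = \frac{58 - 1565637}{6} = \frac{1}{6} \left(-1565579\right) = - \frac{1565579}{6} \approx -2.6093 \cdot 10^{5}$)
$C{\left(W{\left(-17 \right)} \right)} + F = 3 \left(-170\right) - \frac{1565579}{6} = -510 - \frac{1565579}{6} = - \frac{1568639}{6}$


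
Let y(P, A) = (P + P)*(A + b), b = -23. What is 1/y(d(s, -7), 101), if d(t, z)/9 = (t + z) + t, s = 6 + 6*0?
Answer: 1/7020 ≈ 0.00014245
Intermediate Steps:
s = 6 (s = 6 + 0 = 6)
d(t, z) = 9*z + 18*t (d(t, z) = 9*((t + z) + t) = 9*(z + 2*t) = 9*z + 18*t)
y(P, A) = 2*P*(-23 + A) (y(P, A) = (P + P)*(A - 23) = (2*P)*(-23 + A) = 2*P*(-23 + A))
1/y(d(s, -7), 101) = 1/(2*(9*(-7) + 18*6)*(-23 + 101)) = 1/(2*(-63 + 108)*78) = 1/(2*45*78) = 1/7020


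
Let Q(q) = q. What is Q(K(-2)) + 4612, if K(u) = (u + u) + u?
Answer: 4606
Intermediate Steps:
K(u) = 3*u (K(u) = 2*u + u = 3*u)
Q(K(-2)) + 4612 = 3*(-2) + 4612 = -6 + 4612 = 4606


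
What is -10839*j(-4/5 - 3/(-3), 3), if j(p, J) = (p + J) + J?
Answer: -336009/5 ≈ -67202.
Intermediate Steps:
j(p, J) = p + 2*J (j(p, J) = (J + p) + J = p + 2*J)
-10839*j(-4/5 - 3/(-3), 3) = -10839*((-4/5 - 3/(-3)) + 2*3) = -10839*((-4*⅕ - 3*(-⅓)) + 6) = -10839*((-⅘ + 1) + 6) = -10839*(⅕ + 6) = -10839*31/5 = -336009/5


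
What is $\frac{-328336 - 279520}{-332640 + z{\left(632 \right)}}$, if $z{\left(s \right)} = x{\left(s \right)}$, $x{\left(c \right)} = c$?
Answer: $\frac{75982}{41501} \approx 1.8308$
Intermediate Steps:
$z{\left(s \right)} = s$
$\frac{-328336 - 279520}{-332640 + z{\left(632 \right)}} = \frac{-328336 - 279520}{-332640 + 632} = - \frac{607856}{-332008} = \left(-607856\right) \left(- \frac{1}{332008}\right) = \frac{75982}{41501}$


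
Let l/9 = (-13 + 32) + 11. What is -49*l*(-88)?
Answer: 1164240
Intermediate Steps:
l = 270 (l = 9*((-13 + 32) + 11) = 9*(19 + 11) = 9*30 = 270)
-49*l*(-88) = -49*270*(-88) = -13230*(-88) = 1164240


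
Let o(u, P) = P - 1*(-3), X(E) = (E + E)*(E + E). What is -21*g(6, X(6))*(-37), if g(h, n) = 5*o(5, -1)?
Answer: 7770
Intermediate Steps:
X(E) = 4*E**2 (X(E) = (2*E)*(2*E) = 4*E**2)
o(u, P) = 3 + P (o(u, P) = P + 3 = 3 + P)
g(h, n) = 10 (g(h, n) = 5*(3 - 1) = 5*2 = 10)
-21*g(6, X(6))*(-37) = -21*10*(-37) = -210*(-37) = 7770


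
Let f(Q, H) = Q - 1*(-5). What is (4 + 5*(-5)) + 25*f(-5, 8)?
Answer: -21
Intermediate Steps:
f(Q, H) = 5 + Q (f(Q, H) = Q + 5 = 5 + Q)
(4 + 5*(-5)) + 25*f(-5, 8) = (4 + 5*(-5)) + 25*(5 - 5) = (4 - 25) + 25*0 = -21 + 0 = -21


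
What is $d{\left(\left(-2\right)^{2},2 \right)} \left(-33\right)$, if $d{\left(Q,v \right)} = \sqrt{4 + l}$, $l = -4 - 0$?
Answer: $0$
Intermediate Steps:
$l = -4$ ($l = -4 + 0 = -4$)
$d{\left(Q,v \right)} = 0$ ($d{\left(Q,v \right)} = \sqrt{4 - 4} = \sqrt{0} = 0$)
$d{\left(\left(-2\right)^{2},2 \right)} \left(-33\right) = 0 \left(-33\right) = 0$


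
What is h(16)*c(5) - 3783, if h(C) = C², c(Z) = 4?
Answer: -2759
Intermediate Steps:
h(16)*c(5) - 3783 = 16²*4 - 3783 = 256*4 - 3783 = 1024 - 3783 = -2759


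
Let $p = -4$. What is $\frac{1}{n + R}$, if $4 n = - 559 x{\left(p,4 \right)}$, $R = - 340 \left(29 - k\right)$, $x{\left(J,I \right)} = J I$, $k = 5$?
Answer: $- \frac{1}{5924} \approx -0.0001688$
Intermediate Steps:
$x{\left(J,I \right)} = I J$
$R = -8160$ ($R = - 340 \left(29 - 5\right) = \left(-340\right) 24 = -8160$)
$n = 2236$ ($n = \frac{\left(-559\right) 4 \left(-4\right)}{4} = \frac{\left(-559\right) \left(-16\right)}{4} = \frac{1}{4} \cdot 8944 = 2236$)
$\frac{1}{n + R} = \frac{1}{2236 - 8160} = \frac{1}{-5924} = - \frac{1}{5924}$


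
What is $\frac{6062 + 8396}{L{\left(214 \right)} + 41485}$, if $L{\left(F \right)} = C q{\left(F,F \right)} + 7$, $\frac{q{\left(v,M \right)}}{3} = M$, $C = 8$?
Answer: $\frac{7229}{23314} \approx 0.31007$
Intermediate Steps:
$q{\left(v,M \right)} = 3 M$
$L{\left(F \right)} = 7 + 24 F$ ($L{\left(F \right)} = 8 \cdot 3 F + 7 = 24 F + 7 = 7 + 24 F$)
$\frac{6062 + 8396}{L{\left(214 \right)} + 41485} = \frac{6062 + 8396}{\left(7 + 24 \cdot 214\right) + 41485} = \frac{14458}{\left(7 + 5136\right) + 41485} = \frac{14458}{5143 + 41485} = \frac{14458}{46628} = 14458 \cdot \frac{1}{46628} = \frac{7229}{23314}$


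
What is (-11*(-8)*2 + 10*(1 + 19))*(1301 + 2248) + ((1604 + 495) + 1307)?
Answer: 1337830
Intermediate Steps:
(-11*(-8)*2 + 10*(1 + 19))*(1301 + 2248) + ((1604 + 495) + 1307) = (88*2 + 10*20)*3549 + (2099 + 1307) = (176 + 200)*3549 + 3406 = 376*3549 + 3406 = 1334424 + 3406 = 1337830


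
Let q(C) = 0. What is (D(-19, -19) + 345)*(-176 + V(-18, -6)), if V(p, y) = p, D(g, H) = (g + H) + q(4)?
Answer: -59558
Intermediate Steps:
D(g, H) = H + g (D(g, H) = (g + H) + 0 = (H + g) + 0 = H + g)
(D(-19, -19) + 345)*(-176 + V(-18, -6)) = ((-19 - 19) + 345)*(-176 - 18) = (-38 + 345)*(-194) = 307*(-194) = -59558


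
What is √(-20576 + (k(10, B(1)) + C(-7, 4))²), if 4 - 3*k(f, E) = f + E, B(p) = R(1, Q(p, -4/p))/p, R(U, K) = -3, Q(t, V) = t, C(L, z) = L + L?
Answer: I*√20351 ≈ 142.66*I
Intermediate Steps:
C(L, z) = 2*L
B(p) = -3/p
k(f, E) = 4/3 - E/3 - f/3 (k(f, E) = 4/3 - (f + E)/3 = 4/3 - (E + f)/3 = 4/3 + (-E/3 - f/3) = 4/3 - E/3 - f/3)
√(-20576 + (k(10, B(1)) + C(-7, 4))²) = √(-20576 + ((4/3 - (-1)/1 - ⅓*10) + 2*(-7))²) = √(-20576 + ((4/3 - (-1) - 10/3) - 14)²) = √(-20576 + ((4/3 - ⅓*(-3) - 10/3) - 14)²) = √(-20576 + ((4/3 + 1 - 10/3) - 14)²) = √(-20576 + (-1 - 14)²) = √(-20576 + (-15)²) = √(-20576 + 225) = √(-20351) = I*√20351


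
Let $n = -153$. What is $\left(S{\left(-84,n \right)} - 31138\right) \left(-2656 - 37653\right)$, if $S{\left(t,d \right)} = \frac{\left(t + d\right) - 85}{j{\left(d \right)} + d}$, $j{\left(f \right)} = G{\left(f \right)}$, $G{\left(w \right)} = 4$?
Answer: $\frac{187003125160}{149} \approx 1.2551 \cdot 10^{9}$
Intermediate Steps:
$j{\left(f \right)} = 4$
$S{\left(t,d \right)} = \frac{-85 + d + t}{4 + d}$ ($S{\left(t,d \right)} = \frac{\left(t + d\right) - 85}{4 + d} = \frac{\left(d + t\right) - 85}{4 + d} = \frac{-85 + d + t}{4 + d}$)
$\left(S{\left(-84,n \right)} - 31138\right) \left(-2656 - 37653\right) = \left(\frac{-85 - 153 - 84}{4 - 153} - 31138\right) \left(-2656 - 37653\right) = \left(\frac{1}{-149} \left(-322\right) - 31138\right) \left(-40309\right) = \left(\left(- \frac{1}{149}\right) \left(-322\right) - 31138\right) \left(-40309\right) = \left(\frac{322}{149} - 31138\right) \left(-40309\right) = \left(- \frac{4639240}{149}\right) \left(-40309\right) = \frac{187003125160}{149}$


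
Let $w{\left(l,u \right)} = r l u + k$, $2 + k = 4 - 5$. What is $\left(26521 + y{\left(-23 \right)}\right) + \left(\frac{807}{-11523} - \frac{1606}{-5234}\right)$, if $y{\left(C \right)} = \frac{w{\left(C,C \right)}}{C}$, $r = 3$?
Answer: $\frac{265896470911}{10051897} \approx 26452.0$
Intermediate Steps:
$k = -3$ ($k = -2 + \left(4 - 5\right) = -2 - 1 = -3$)
$w{\left(l,u \right)} = -3 + 3 l u$ ($w{\left(l,u \right)} = 3 l u - 3 = -3 + 3 l u$)
$y{\left(C \right)} = \frac{-3 + 3 C^{2}}{C}$ ($y{\left(C \right)} = \frac{-3 + 3 C C}{C} = \frac{-3 + 3 C^{2}}{C}$)
$\left(26521 + y{\left(-23 \right)}\right) + \left(\frac{807}{-11523} - \frac{1606}{-5234}\right) = \left(26521 + \left(- \frac{3}{-23} + 3 \left(-23\right)\right)\right) + \left(\frac{807}{-11523} - \frac{1606}{-5234}\right) = \left(26521 - \frac{1584}{23}\right) + \left(807 \left(- \frac{1}{11523}\right) - - \frac{803}{2617}\right) = \left(26521 + \left(\frac{3}{23} - 69\right)\right) + \left(- \frac{269}{3841} + \frac{803}{2617}\right) = \left(26521 - \frac{1584}{23}\right) + \frac{2380350}{10051897} = \frac{608399}{23} + \frac{2380350}{10051897} = \frac{265896470911}{10051897}$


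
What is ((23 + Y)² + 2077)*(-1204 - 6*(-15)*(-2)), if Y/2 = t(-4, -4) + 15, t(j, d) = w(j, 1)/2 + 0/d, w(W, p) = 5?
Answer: -7530344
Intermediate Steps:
t(j, d) = 5/2 (t(j, d) = 5/2 + 0/d = 5*(½) + 0 = 5/2 + 0 = 5/2)
Y = 35 (Y = 2*(5/2 + 15) = 2*(35/2) = 35)
((23 + Y)² + 2077)*(-1204 - 6*(-15)*(-2)) = ((23 + 35)² + 2077)*(-1204 - 6*(-15)*(-2)) = (58² + 2077)*(-1204 + 90*(-2)) = (3364 + 2077)*(-1204 - 180) = 5441*(-1384) = -7530344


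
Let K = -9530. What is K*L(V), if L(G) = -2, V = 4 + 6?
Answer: 19060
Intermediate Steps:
V = 10
K*L(V) = -9530*(-2) = 19060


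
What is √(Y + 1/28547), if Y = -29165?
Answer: I*√23767468681938/28547 ≈ 170.78*I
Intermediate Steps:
√(Y + 1/28547) = √(-29165 + 1/28547) = √(-832573254/28547) = I*√23767468681938/28547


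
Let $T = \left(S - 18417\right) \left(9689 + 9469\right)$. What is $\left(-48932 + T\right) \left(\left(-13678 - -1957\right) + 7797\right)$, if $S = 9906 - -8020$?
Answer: $37103421240$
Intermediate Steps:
$S = 17926$ ($S = 9906 + 8020 = 17926$)
$T = -9406578$ ($T = \left(17926 - 18417\right) \left(9689 + 9469\right) = \left(-491\right) 19158 = -9406578$)
$\left(-48932 + T\right) \left(\left(-13678 - -1957\right) + 7797\right) = \left(-48932 - 9406578\right) \left(\left(-13678 - -1957\right) + 7797\right) = - 9455510 \left(\left(-13678 + 1957\right) + 7797\right) = - 9455510 \left(-11721 + 7797\right) = \left(-9455510\right) \left(-3924\right) = 37103421240$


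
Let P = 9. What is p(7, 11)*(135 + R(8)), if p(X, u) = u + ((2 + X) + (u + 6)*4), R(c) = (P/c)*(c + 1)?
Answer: 12771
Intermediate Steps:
R(c) = 9*(1 + c)/c (R(c) = (9/c)*(c + 1) = (9/c)*(1 + c) = 9*(1 + c)/c)
p(X, u) = 26 + X + 5*u (p(X, u) = u + ((2 + X) + (6 + u)*4) = u + ((2 + X) + (24 + 4*u)) = u + (26 + X + 4*u) = 26 + X + 5*u)
p(7, 11)*(135 + R(8)) = (26 + 7 + 5*11)*(135 + (9 + 9/8)) = (26 + 7 + 55)*(135 + (9 + 9*(⅛))) = 88*(135 + (9 + 9/8)) = 88*(135 + 81/8) = 88*(1161/8) = 12771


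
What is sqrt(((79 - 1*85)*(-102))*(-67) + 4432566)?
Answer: sqrt(4391562) ≈ 2095.6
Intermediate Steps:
sqrt(((79 - 1*85)*(-102))*(-67) + 4432566) = sqrt(((79 - 85)*(-102))*(-67) + 4432566) = sqrt(-6*(-102)*(-67) + 4432566) = sqrt(612*(-67) + 4432566) = sqrt(-41004 + 4432566) = sqrt(4391562)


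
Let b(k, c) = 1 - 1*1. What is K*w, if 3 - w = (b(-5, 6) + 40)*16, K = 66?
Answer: -42042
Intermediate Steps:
b(k, c) = 0 (b(k, c) = 1 - 1 = 0)
w = -637 (w = 3 - (0 + 40)*16 = 3 - 40*16 = 3 - 1*640 = 3 - 640 = -637)
K*w = 66*(-637) = -42042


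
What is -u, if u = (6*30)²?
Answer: -32400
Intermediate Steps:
u = 32400 (u = 180² = 32400)
-u = -1*32400 = -32400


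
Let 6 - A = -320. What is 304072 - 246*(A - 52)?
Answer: 236668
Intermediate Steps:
A = 326 (A = 6 - 1*(-320) = 6 + 320 = 326)
304072 - 246*(A - 52) = 304072 - 246*(326 - 52) = 304072 - 246*274 = 304072 - 1*67404 = 304072 - 67404 = 236668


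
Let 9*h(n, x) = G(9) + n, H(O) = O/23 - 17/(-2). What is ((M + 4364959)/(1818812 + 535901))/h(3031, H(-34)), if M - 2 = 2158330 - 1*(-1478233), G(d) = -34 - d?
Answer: 2000381/195441179 ≈ 0.010235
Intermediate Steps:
H(O) = 17/2 + O/23 (H(O) = O*(1/23) - 17*(-½) = O/23 + 17/2 = 17/2 + O/23)
M = 3636565 (M = 2 + (2158330 - 1*(-1478233)) = 2 + (2158330 + 1478233) = 2 + 3636563 = 3636565)
h(n, x) = -43/9 + n/9 (h(n, x) = ((-34 - 1*9) + n)/9 = ((-34 - 9) + n)/9 = (-43 + n)/9 = -43/9 + n/9)
((M + 4364959)/(1818812 + 535901))/h(3031, H(-34)) = ((3636565 + 4364959)/(1818812 + 535901))/(-43/9 + (⅑)*3031) = (8001524/2354713)/(-43/9 + 3031/9) = (8001524*(1/2354713))/332 = (8001524/2354713)*(1/332) = 2000381/195441179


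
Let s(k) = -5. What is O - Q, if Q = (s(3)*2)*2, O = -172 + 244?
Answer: 92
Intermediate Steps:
O = 72
Q = -20 (Q = -5*2*2 = -10*2 = -20)
O - Q = 72 - 1*(-20) = 72 + 20 = 92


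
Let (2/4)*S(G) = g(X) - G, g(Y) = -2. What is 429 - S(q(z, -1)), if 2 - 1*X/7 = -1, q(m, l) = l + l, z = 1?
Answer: 429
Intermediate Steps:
q(m, l) = 2*l
X = 21 (X = 14 - 7*(-1) = 14 + 7 = 21)
S(G) = -4 - 2*G (S(G) = 2*(-2 - G) = -4 - 2*G)
429 - S(q(z, -1)) = 429 - (-4 - 4*(-1)) = 429 - (-4 - 2*(-2)) = 429 - (-4 + 4) = 429 - 1*0 = 429 + 0 = 429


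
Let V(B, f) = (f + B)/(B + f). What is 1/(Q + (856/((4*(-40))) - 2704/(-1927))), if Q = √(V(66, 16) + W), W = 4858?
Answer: 5862280860/7194089096519 + 1485331600*√4859/7194089096519 ≈ 0.015207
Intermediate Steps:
V(B, f) = 1 (V(B, f) = (B + f)/(B + f) = 1)
Q = √4859 (Q = √(1 + 4858) = √4859 ≈ 69.707)
1/(Q + (856/((4*(-40))) - 2704/(-1927))) = 1/(√4859 + (856/((4*(-40))) - 2704/(-1927))) = 1/(√4859 + (856/(-160) - 2704*(-1/1927))) = 1/(√4859 + (856*(-1/160) + 2704/1927)) = 1/(√4859 + (-107/20 + 2704/1927)) = 1/(√4859 - 152109/38540) = 1/(-152109/38540 + √4859)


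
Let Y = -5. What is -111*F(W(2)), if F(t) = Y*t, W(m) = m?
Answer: 1110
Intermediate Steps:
F(t) = -5*t
-111*F(W(2)) = -(-555)*2 = -111*(-10) = 1110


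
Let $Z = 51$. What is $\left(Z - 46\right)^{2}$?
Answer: $25$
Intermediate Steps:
$\left(Z - 46\right)^{2} = \left(51 - 46\right)^{2} = 5^{2} = 25$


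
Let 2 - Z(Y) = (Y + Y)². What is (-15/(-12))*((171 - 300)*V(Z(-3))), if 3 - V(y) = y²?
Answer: 743685/4 ≈ 1.8592e+5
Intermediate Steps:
Z(Y) = 2 - 4*Y² (Z(Y) = 2 - (Y + Y)² = 2 - (2*Y)² = 2 - 4*Y²)
V(y) = 3 - y²
(-15/(-12))*((171 - 300)*V(Z(-3))) = (-15/(-12))*((171 - 300)*(3 - (2 - 4*(-3)²)²)) = (-15*(-1/12))*(-129*(3 - (2 - 4*9)²)) = 5*(-129*(3 - (2 - 36)²))/4 = 5*(-129*(3 - 1*(-34)²))/4 = 5*(-129*(3 - 1*1156))/4 = 5*(-129*(3 - 1156))/4 = 5*(-129*(-1153))/4 = (5/4)*148737 = 743685/4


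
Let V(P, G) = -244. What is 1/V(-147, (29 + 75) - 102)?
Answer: -1/244 ≈ -0.0040984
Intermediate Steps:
1/V(-147, (29 + 75) - 102) = 1/(-244) = -1/244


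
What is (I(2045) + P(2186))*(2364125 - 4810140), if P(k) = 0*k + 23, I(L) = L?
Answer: -5058359020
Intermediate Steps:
P(k) = 23 (P(k) = 0 + 23 = 23)
(I(2045) + P(2186))*(2364125 - 4810140) = (2045 + 23)*(2364125 - 4810140) = 2068*(-2446015) = -5058359020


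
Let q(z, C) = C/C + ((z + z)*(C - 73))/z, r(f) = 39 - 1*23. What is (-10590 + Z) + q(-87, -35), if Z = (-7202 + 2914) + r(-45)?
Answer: -15077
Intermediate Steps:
r(f) = 16 (r(f) = 39 - 23 = 16)
Z = -4272 (Z = (-7202 + 2914) + 16 = -4288 + 16 = -4272)
q(z, C) = -145 + 2*C (q(z, C) = 1 + ((2*z)*(-73 + C))/z = 1 + (2*z*(-73 + C))/z = 1 + (-146 + 2*C) = -145 + 2*C)
(-10590 + Z) + q(-87, -35) = (-10590 - 4272) + (-145 + 2*(-35)) = -14862 + (-145 - 70) = -14862 - 215 = -15077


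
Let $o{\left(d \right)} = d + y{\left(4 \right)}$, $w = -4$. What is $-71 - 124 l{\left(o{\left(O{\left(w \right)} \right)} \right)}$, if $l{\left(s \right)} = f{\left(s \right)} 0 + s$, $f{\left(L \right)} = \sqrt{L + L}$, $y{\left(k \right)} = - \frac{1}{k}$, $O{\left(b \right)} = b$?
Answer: $456$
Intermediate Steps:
$o{\left(d \right)} = - \frac{1}{4} + d$ ($o{\left(d \right)} = d - \frac{1}{4} = - \frac{1}{4} + d$)
$f{\left(L \right)} = \sqrt{2} \sqrt{L}$ ($f{\left(L \right)} = \sqrt{2 L} = \sqrt{2} \sqrt{L}$)
$l{\left(s \right)} = s$ ($l{\left(s \right)} = \sqrt{2} \sqrt{s} 0 + s = 0 + s = s$)
$-71 - 124 l{\left(o{\left(O{\left(w \right)} \right)} \right)} = -71 - 124 \left(- \frac{1}{4} - 4\right) = -71 - -527 = -71 + 527 = 456$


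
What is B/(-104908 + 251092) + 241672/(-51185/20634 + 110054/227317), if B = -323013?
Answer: -55236759467345516687/456306846377752 ≈ -1.2105e+5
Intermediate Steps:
B/(-104908 + 251092) + 241672/(-51185/20634 + 110054/227317) = -323013/(-104908 + 251092) + 241672/(-51185/20634 + 110054/227317) = -323013/146184 + 241672/(-51185*1/20634 + 110054*(1/227317)) = -323013*1/146184 + 241672/(-51185/20634 + 110054/227317) = -107671/48728 + 241672/(-9364366409/4690458978) = -107671/48728 + 241672*(-4690458978/9364366409) = -107671/48728 - 1133552602131216/9364366409 = -55236759467345516687/456306846377752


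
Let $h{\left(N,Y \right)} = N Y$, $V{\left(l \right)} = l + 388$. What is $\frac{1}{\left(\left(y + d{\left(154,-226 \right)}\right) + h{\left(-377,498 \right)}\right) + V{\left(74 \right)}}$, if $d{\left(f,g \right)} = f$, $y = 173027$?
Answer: $- \frac{1}{14103} \approx -7.0907 \cdot 10^{-5}$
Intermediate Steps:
$V{\left(l \right)} = 388 + l$
$\frac{1}{\left(\left(y + d{\left(154,-226 \right)}\right) + h{\left(-377,498 \right)}\right) + V{\left(74 \right)}} = \frac{1}{\left(\left(173027 + 154\right) - 187746\right) + \left(388 + 74\right)} = \frac{1}{\left(173181 - 187746\right) + 462} = \frac{1}{-14565 + 462} = \frac{1}{-14103} = - \frac{1}{14103}$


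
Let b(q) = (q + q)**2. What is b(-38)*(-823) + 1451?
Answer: -4752197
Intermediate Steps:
b(q) = 4*q**2 (b(q) = (2*q)**2 = 4*q**2)
b(-38)*(-823) + 1451 = (4*(-38)**2)*(-823) + 1451 = (4*1444)*(-823) + 1451 = 5776*(-823) + 1451 = -4753648 + 1451 = -4752197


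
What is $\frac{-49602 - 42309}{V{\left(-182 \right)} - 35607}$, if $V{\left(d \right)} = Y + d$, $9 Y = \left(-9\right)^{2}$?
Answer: $\frac{91911}{35780} \approx 2.5688$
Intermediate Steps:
$Y = 9$ ($Y = \frac{\left(-9\right)^{2}}{9} = \frac{1}{9} \cdot 81 = 9$)
$V{\left(d \right)} = 9 + d$
$\frac{-49602 - 42309}{V{\left(-182 \right)} - 35607} = \frac{-49602 - 42309}{\left(9 - 182\right) - 35607} = - \frac{91911}{-173 - 35607} = - \frac{91911}{-35780} = \left(-91911\right) \left(- \frac{1}{35780}\right) = \frac{91911}{35780}$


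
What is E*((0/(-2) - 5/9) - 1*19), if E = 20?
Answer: -3520/9 ≈ -391.11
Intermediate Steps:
E*((0/(-2) - 5/9) - 1*19) = 20*((0/(-2) - 5/9) - 1*19) = 20*((0*(-½) - 5*⅑) - 19) = 20*((0 - 5/9) - 19) = 20*(-5/9 - 19) = 20*(-176/9) = -3520/9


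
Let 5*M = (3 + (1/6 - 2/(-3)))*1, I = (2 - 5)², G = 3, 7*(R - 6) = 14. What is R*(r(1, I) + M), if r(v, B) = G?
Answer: 452/15 ≈ 30.133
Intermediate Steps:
R = 8 (R = 6 + (⅐)*14 = 6 + 2 = 8)
I = 9 (I = (-3)² = 9)
r(v, B) = 3
M = 23/30 (M = ((3 + (1/6 - 2/(-3)))*1)/5 = ((3 + (1*(⅙) - 2*(-⅓)))*1)/5 = ((3 + (⅙ + ⅔))*1)/5 = ((3 + ⅚)*1)/5 = ((23/6)*1)/5 = (⅕)*(23/6) = 23/30 ≈ 0.76667)
R*(r(1, I) + M) = 8*(3 + 23/30) = 8*(113/30) = 452/15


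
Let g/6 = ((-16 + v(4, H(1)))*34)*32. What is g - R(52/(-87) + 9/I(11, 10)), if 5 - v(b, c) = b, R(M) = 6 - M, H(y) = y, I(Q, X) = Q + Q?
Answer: -187430725/1914 ≈ -97926.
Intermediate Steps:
I(Q, X) = 2*Q
v(b, c) = 5 - b
g = -97920 (g = 6*(((-16 + (5 - 1*4))*34)*32) = 6*(((-16 + (5 - 4))*34)*32) = 6*(((-16 + 1)*34)*32) = 6*(-15*34*32) = 6*(-510*32) = 6*(-16320) = -97920)
g - R(52/(-87) + 9/I(11, 10)) = -97920 - (6 - (52/(-87) + 9/((2*11)))) = -97920 - (6 - (52*(-1/87) + 9/22)) = -97920 - (6 - (-52/87 + 9*(1/22))) = -97920 - (6 - (-52/87 + 9/22)) = -97920 - (6 - 1*(-361/1914)) = -97920 - (6 + 361/1914) = -97920 - 1*11845/1914 = -97920 - 11845/1914 = -187430725/1914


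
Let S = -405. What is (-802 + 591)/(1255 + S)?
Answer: -211/850 ≈ -0.24824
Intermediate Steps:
(-802 + 591)/(1255 + S) = (-802 + 591)/(1255 - 405) = -211/850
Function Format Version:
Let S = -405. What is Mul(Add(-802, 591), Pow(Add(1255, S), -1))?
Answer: Rational(-211, 850) ≈ -0.24824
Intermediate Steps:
Mul(Add(-802, 591), Pow(Add(1255, S), -1)) = Mul(Add(-802, 591), Pow(Add(1255, -405), -1)) = Mul(-211, Pow(850, -1)) = Mul(-211, Rational(1, 850)) = Rational(-211, 850)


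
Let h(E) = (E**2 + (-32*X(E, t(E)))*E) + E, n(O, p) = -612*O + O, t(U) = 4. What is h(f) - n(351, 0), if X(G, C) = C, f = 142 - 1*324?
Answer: 270699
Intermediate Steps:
f = -182 (f = 142 - 324 = -182)
n(O, p) = -611*O
h(E) = E**2 - 127*E (h(E) = (E**2 + (-32*4)*E) + E = (E**2 - 128*E) + E = E**2 - 127*E)
h(f) - n(351, 0) = -182*(-127 - 182) - (-611)*351 = -182*(-309) - 1*(-214461) = 56238 + 214461 = 270699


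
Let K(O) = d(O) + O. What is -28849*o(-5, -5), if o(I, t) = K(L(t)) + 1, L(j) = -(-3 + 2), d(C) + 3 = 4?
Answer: -86547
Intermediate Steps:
d(C) = 1 (d(C) = -3 + 4 = 1)
L(j) = 1 (L(j) = -1*(-1) = 1)
K(O) = 1 + O
o(I, t) = 3 (o(I, t) = (1 + 1) + 1 = 2 + 1 = 3)
-28849*o(-5, -5) = -28849*3 = -86547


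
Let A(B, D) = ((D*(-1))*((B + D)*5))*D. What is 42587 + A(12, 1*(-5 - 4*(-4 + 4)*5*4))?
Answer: 41712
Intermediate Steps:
A(B, D) = -D**2*(5*B + 5*D) (A(B, D) = ((-D)*(5*B + 5*D))*D = (-D*(5*B + 5*D))*D = -D**2*(5*B + 5*D))
42587 + A(12, 1*(-5 - 4*(-4 + 4)*5*4)) = 42587 + 5*(1*(-5 - 4*(-4 + 4)*5*4))**2*(-1*12 - (-5 - 4*(-4 + 4)*5*4)) = 42587 + 5*(1*(-5 - 0*5*4))**2*(-12 - (-5 - 0*5*4)) = 42587 + 5*(1*(-5 - 4*0*4))**2*(-12 - (-5 - 4*0*4)) = 42587 + 5*(1*(-5 + 0*4))**2*(-12 - (-5 + 0*4)) = 42587 + 5*(1*(-5 + 0))**2*(-12 - (-5 + 0)) = 42587 + 5*(1*(-5))**2*(-12 - (-5)) = 42587 + 5*(-5)**2*(-12 - 1*(-5)) = 42587 + 5*25*(-12 + 5) = 42587 + 5*25*(-7) = 42587 - 875 = 41712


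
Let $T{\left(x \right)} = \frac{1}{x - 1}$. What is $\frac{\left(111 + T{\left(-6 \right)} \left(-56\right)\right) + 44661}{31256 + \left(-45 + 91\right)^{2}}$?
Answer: $\frac{11195}{8343} \approx 1.3418$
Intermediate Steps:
$T{\left(x \right)} = \frac{1}{-1 + x}$
$\frac{\left(111 + T{\left(-6 \right)} \left(-56\right)\right) + 44661}{31256 + \left(-45 + 91\right)^{2}} = \frac{\left(111 + \frac{1}{-1 - 6} \left(-56\right)\right) + 44661}{31256 + \left(-45 + 91\right)^{2}} = \frac{\left(111 + \frac{1}{-7} \left(-56\right)\right) + 44661}{31256 + 46^{2}} = \frac{\left(111 - -8\right) + 44661}{31256 + 2116} = \frac{\left(111 + 8\right) + 44661}{33372} = \left(119 + 44661\right) \frac{1}{33372} = 44780 \cdot \frac{1}{33372} = \frac{11195}{8343}$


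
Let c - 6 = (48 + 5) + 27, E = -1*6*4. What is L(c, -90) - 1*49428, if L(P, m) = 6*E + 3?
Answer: -49569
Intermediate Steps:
E = -24 (E = -6*4 = -24)
c = 86 (c = 6 + ((48 + 5) + 27) = 6 + (53 + 27) = 6 + 80 = 86)
L(P, m) = -141 (L(P, m) = 6*(-24) + 3 = -144 + 3 = -141)
L(c, -90) - 1*49428 = -141 - 1*49428 = -141 - 49428 = -49569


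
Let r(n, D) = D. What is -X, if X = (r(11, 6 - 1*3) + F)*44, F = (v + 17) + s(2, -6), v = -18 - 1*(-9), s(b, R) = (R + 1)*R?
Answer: -1804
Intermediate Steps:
s(b, R) = R*(1 + R) (s(b, R) = (1 + R)*R = R*(1 + R))
v = -9 (v = -18 + 9 = -9)
F = 38 (F = (-9 + 17) - 6*(1 - 6) = 8 - 6*(-5) = 8 + 30 = 38)
X = 1804 (X = ((6 - 1*3) + 38)*44 = ((6 - 3) + 38)*44 = (3 + 38)*44 = 41*44 = 1804)
-X = -1*1804 = -1804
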